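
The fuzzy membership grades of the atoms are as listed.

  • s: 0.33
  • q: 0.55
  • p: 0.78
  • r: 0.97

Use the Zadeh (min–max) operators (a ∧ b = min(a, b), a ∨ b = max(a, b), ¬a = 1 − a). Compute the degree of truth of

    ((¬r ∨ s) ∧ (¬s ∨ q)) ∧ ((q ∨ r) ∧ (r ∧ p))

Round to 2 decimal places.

¬r = 1 − 0.97 = 0.03
¬r ∨ s = max(a, b) on (0.03, 0.33) = 0.33
¬s = 1 − 0.33 = 0.67
¬s ∨ q = max(a, b) on (0.67, 0.55) = 0.67
(¬r ∨ s) ∧ (¬s ∨ q) = min(a, b) on (0.33, 0.67) = 0.33
q ∨ r = max(a, b) on (0.55, 0.97) = 0.97
r ∧ p = min(a, b) on (0.97, 0.78) = 0.78
(q ∨ r) ∧ (r ∧ p) = min(a, b) on (0.97, 0.78) = 0.78
((¬r ∨ s) ∧ (¬s ∨ q)) ∧ ((q ∨ r) ∧ (r ∧ p)) = min(a, b) on (0.33, 0.78) = 0.33

0.33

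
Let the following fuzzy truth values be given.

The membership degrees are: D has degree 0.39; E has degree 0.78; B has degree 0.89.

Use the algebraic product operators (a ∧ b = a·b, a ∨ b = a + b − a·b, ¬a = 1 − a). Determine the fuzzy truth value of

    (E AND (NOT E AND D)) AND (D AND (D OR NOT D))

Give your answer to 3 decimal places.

NOT E = 1 − 0.7800 = 0.2200
NOT E AND D = a·b on (0.2200, 0.3900) = 0.0858
E AND (NOT E AND D) = a·b on (0.7800, 0.0858) = 0.0669
NOT D = 1 − 0.3900 = 0.6100
D OR NOT D = a + b − a·b on (0.3900, 0.6100) = 0.7621
D AND (D OR NOT D) = a·b on (0.3900, 0.7621) = 0.2972
(E AND (NOT E AND D)) AND (D AND (D OR NOT D)) = a·b on (0.0669, 0.2972) = 0.0199

0.020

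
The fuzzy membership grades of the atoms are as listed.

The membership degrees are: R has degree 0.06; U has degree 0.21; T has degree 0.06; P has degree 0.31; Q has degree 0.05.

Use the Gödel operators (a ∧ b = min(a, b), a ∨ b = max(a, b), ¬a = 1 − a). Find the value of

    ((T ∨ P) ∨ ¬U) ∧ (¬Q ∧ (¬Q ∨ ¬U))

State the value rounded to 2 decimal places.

T ∨ P = max(a, b) on (0.06, 0.31) = 0.31
¬U = 1 − 0.21 = 0.79
(T ∨ P) ∨ ¬U = max(a, b) on (0.31, 0.79) = 0.79
¬Q = 1 − 0.05 = 0.95
¬Q = 1 − 0.05 = 0.95
¬U = 1 − 0.21 = 0.79
¬Q ∨ ¬U = max(a, b) on (0.95, 0.79) = 0.95
¬Q ∧ (¬Q ∨ ¬U) = min(a, b) on (0.95, 0.95) = 0.95
((T ∨ P) ∨ ¬U) ∧ (¬Q ∧ (¬Q ∨ ¬U)) = min(a, b) on (0.79, 0.95) = 0.79

0.79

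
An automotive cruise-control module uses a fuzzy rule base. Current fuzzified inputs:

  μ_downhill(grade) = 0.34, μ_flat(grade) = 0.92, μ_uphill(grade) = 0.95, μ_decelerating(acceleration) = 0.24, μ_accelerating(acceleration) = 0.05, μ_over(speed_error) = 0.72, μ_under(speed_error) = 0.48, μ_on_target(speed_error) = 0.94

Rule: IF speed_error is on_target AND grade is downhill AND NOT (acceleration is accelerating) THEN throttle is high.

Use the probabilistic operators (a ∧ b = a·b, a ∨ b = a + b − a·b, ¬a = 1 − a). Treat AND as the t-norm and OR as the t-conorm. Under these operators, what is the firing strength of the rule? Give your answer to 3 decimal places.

firing strength: on_target=0.94, downhill=0.34, ¬accelerating=1−0.05=0.95; AND[a·b] → w = 0.3036

0.304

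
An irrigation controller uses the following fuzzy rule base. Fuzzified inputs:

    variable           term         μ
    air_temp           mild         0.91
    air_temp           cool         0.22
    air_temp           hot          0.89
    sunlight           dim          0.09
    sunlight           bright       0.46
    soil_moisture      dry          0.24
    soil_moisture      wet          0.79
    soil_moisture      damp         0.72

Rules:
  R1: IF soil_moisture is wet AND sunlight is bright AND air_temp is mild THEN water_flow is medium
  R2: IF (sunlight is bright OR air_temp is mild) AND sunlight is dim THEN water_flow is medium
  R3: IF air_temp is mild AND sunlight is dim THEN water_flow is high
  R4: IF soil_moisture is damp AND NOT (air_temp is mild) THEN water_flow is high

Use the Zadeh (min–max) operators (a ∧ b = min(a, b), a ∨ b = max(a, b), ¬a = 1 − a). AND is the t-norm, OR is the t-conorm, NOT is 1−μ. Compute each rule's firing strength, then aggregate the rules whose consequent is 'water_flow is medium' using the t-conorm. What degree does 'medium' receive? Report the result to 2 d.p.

R1: wet=0.79, bright=0.46, mild=0.91; AND[min(a, b)] → w = 0.46
R2: (bright=0.46 OR mild=0.91) = 0.91; AND[min(a, b)] with dim=0.09 → w = 0.09
R3: mild=0.91, dim=0.09; AND[min(a, b)] → w = 0.09
R4: damp=0.72, ¬mild=1−0.91=0.09; AND[min(a, b)] → w = 0.09
Rules with consequent 'medium': {R1, R2} → strengths 0.46, 0.09
Aggregate via t-conorm [max(a, b)]: 0.46

0.46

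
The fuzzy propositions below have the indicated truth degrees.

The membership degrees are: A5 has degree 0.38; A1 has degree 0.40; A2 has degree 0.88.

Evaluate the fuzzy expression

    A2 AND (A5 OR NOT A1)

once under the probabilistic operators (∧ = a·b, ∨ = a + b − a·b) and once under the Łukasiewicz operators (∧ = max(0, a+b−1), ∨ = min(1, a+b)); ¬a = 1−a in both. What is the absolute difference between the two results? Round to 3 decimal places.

Under probabilistic:
  NOT A1 = 1 − 0.4000 = 0.6000
  A5 OR NOT A1 = a + b − a·b on (0.3800, 0.6000) = 0.7520
  A2 AND (A5 OR NOT A1) = a·b on (0.8800, 0.7520) = 0.6618
  → value = 0.6618
Under Łukasiewicz:
  NOT A1 = 1 − 0.40 = 0.60
  A5 OR NOT A1 = min(1, a+b) on (0.38, 0.60) = 0.98
  A2 AND (A5 OR NOT A1) = max(0, a+b−1) on (0.88, 0.98) = 0.86
  → value = 0.8600
|0.6618 − 0.8600| = 0.198

0.198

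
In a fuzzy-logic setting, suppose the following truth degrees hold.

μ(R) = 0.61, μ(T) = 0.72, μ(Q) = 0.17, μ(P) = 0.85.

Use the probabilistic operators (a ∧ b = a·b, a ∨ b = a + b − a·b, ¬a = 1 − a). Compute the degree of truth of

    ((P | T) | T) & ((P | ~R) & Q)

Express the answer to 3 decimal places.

P | T = a + b − a·b on (0.8500, 0.7200) = 0.9580
(P | T) | T = a + b − a·b on (0.9580, 0.7200) = 0.9882
~R = 1 − 0.6100 = 0.3900
P | ~R = a + b − a·b on (0.8500, 0.3900) = 0.9085
(P | ~R) & Q = a·b on (0.9085, 0.1700) = 0.1544
((P | T) | T) & ((P | ~R) & Q) = a·b on (0.9882, 0.1544) = 0.1526

0.153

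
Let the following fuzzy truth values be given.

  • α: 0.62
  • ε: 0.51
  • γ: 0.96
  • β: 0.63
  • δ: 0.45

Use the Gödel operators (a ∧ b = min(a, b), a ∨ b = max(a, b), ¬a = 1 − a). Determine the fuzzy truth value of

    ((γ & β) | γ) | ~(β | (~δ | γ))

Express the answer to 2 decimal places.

0.96

γ & β = min(a, b) on (0.96, 0.63) = 0.63
(γ & β) | γ = max(a, b) on (0.63, 0.96) = 0.96
~δ = 1 − 0.45 = 0.55
~δ | γ = max(a, b) on (0.55, 0.96) = 0.96
β | (~δ | γ) = max(a, b) on (0.63, 0.96) = 0.96
~(β | (~δ | γ)) = 1 − 0.96 = 0.04
((γ & β) | γ) | ~(β | (~δ | γ)) = max(a, b) on (0.96, 0.04) = 0.96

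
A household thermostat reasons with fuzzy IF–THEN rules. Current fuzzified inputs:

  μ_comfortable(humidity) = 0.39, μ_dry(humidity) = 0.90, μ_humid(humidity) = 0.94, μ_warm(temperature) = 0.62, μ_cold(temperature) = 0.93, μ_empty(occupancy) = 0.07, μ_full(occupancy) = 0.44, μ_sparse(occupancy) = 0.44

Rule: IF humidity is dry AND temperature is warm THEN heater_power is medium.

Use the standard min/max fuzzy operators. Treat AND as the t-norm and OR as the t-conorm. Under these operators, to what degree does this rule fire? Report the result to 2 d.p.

firing strength: dry=0.90, warm=0.62; AND[min(a, b)] → w = 0.62

0.62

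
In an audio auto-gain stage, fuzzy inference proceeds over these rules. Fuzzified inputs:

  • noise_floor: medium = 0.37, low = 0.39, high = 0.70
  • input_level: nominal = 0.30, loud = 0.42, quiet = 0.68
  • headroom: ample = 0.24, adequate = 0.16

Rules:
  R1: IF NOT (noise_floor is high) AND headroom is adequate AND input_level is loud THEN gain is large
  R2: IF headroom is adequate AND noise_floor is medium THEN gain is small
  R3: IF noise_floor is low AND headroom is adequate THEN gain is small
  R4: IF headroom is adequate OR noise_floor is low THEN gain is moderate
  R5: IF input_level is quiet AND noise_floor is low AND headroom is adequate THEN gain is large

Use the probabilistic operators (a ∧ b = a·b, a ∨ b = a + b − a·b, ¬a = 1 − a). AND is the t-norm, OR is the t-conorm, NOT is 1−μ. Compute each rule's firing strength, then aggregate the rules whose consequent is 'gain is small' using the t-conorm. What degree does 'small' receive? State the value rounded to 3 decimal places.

0.118

R1: ¬high=1−0.70=0.30, adequate=0.16, loud=0.42; AND[a·b] → w = 0.0202
R2: adequate=0.16, medium=0.37; AND[a·b] → w = 0.0592
R3: low=0.39, adequate=0.16; AND[a·b] → w = 0.0624
R4: adequate=0.16, low=0.39; OR[a + b − a·b] → w = 0.4876
R5: quiet=0.68, low=0.39, adequate=0.16; AND[a·b] → w = 0.0424
Rules with consequent 'small': {R2, R3} → strengths 0.0592, 0.0624
Aggregate via t-conorm [a + b − a·b]: 0.1179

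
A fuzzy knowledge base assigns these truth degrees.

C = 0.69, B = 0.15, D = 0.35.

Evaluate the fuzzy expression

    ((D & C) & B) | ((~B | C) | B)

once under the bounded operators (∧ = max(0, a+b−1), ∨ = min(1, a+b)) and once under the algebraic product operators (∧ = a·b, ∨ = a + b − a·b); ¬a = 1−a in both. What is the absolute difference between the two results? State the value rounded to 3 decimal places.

0.038

Under bounded:
  D & C = max(0, a+b−1) on (0.35, 0.69) = 0.04
  (D & C) & B = max(0, a+b−1) on (0.04, 0.15) = 0.00
  ~B = 1 − 0.15 = 0.85
  ~B | C = min(1, a+b) on (0.85, 0.69) = 1.00
  (~B | C) | B = min(1, a+b) on (1.00, 0.15) = 1.00
  ((D & C) & B) | ((~B | C) | B) = min(1, a+b) on (0.00, 1.00) = 1.00
  → value = 1.0000
Under algebraic product:
  D & C = a·b on (0.3500, 0.6900) = 0.2415
  (D & C) & B = a·b on (0.2415, 0.1500) = 0.0362
  ~B = 1 − 0.1500 = 0.8500
  ~B | C = a + b − a·b on (0.8500, 0.6900) = 0.9535
  (~B | C) | B = a + b − a·b on (0.9535, 0.1500) = 0.9605
  ((D & C) & B) | ((~B | C) | B) = a + b − a·b on (0.0362, 0.9605) = 0.9619
  → value = 0.9619
|1.0000 − 0.9619| = 0.038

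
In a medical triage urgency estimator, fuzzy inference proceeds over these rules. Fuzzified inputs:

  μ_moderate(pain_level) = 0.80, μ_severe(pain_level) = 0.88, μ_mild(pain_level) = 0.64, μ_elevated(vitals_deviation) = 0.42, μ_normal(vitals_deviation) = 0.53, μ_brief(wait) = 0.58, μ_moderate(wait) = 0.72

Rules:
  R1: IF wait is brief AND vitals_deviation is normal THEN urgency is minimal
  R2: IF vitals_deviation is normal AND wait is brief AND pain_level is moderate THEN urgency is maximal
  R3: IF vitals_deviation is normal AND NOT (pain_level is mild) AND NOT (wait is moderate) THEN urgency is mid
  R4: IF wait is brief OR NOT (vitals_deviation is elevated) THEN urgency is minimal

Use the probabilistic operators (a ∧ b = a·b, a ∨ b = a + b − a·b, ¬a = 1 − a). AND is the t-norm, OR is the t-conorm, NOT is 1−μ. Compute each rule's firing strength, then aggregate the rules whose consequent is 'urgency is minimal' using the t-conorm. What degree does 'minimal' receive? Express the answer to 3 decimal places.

0.878

R1: brief=0.58, normal=0.53; AND[a·b] → w = 0.3074
R2: normal=0.53, brief=0.58, moderate=0.80; AND[a·b] → w = 0.2459
R3: normal=0.53, ¬mild=1−0.64=0.36, ¬moderate=1−0.72=0.28; AND[a·b] → w = 0.0534
R4: brief=0.58, ¬elevated=1−0.42=0.58; OR[a + b − a·b] → w = 0.8236
Rules with consequent 'minimal': {R1, R4} → strengths 0.3074, 0.8236
Aggregate via t-conorm [a + b − a·b]: 0.8778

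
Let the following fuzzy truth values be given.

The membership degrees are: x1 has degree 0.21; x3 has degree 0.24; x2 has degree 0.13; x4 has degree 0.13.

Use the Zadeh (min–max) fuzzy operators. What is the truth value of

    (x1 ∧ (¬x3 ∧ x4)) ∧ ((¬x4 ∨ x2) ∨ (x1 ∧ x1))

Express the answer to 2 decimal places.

¬x3 = 1 − 0.24 = 0.76
¬x3 ∧ x4 = min(a, b) on (0.76, 0.13) = 0.13
x1 ∧ (¬x3 ∧ x4) = min(a, b) on (0.21, 0.13) = 0.13
¬x4 = 1 − 0.13 = 0.87
¬x4 ∨ x2 = max(a, b) on (0.87, 0.13) = 0.87
x1 ∧ x1 = min(a, b) on (0.21, 0.21) = 0.21
(¬x4 ∨ x2) ∨ (x1 ∧ x1) = max(a, b) on (0.87, 0.21) = 0.87
(x1 ∧ (¬x3 ∧ x4)) ∧ ((¬x4 ∨ x2) ∨ (x1 ∧ x1)) = min(a, b) on (0.13, 0.87) = 0.13

0.13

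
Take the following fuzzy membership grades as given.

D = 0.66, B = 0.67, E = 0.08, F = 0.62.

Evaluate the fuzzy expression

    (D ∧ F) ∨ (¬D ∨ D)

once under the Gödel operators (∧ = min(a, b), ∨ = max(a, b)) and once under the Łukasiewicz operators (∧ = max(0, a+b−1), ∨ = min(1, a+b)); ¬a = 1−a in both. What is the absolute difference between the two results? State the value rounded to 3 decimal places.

Under Gödel:
  D ∧ F = min(a, b) on (0.66, 0.62) = 0.62
  ¬D = 1 − 0.66 = 0.34
  ¬D ∨ D = max(a, b) on (0.34, 0.66) = 0.66
  (D ∧ F) ∨ (¬D ∨ D) = max(a, b) on (0.62, 0.66) = 0.66
  → value = 0.6600
Under Łukasiewicz:
  D ∧ F = max(0, a+b−1) on (0.66, 0.62) = 0.28
  ¬D = 1 − 0.66 = 0.34
  ¬D ∨ D = min(1, a+b) on (0.34, 0.66) = 1.00
  (D ∧ F) ∨ (¬D ∨ D) = min(1, a+b) on (0.28, 1.00) = 1.00
  → value = 1.0000
|0.6600 − 1.0000| = 0.340

0.340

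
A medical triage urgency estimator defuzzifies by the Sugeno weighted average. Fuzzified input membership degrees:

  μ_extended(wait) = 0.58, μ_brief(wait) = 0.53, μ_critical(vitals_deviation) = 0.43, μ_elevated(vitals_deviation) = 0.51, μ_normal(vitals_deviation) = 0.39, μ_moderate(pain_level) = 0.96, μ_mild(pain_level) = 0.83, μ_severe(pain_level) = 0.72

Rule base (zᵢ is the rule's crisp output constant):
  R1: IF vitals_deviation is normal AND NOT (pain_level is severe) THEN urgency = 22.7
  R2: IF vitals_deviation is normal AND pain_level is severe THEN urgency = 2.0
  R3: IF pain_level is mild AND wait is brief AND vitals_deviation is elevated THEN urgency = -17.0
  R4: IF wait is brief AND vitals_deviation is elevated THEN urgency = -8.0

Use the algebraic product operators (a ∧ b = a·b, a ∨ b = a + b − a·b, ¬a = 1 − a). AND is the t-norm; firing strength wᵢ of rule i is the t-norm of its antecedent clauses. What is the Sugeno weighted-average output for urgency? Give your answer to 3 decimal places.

R1 (z=22.7): normal=0.39, ¬severe=1−0.72=0.28; AND[a·b] → w = 0.1092
R2 (z=2.0): normal=0.39, severe=0.72; AND[a·b] → w = 0.2808
R3 (z=-17.0): mild=0.83, brief=0.53, elevated=0.51; AND[a·b] → w = 0.2243
R4 (z=-8.0): brief=0.53, elevated=0.51; AND[a·b] → w = 0.2703
Weighted average = (0.1092·22.7 + 0.2808·2.0 + 0.2243·-17.0 + 0.2703·-8.0) / (0.1092 + 0.2808 + 0.2243 + 0.2703)
  = -2.9359 / 0.8846 = -3.319

-3.319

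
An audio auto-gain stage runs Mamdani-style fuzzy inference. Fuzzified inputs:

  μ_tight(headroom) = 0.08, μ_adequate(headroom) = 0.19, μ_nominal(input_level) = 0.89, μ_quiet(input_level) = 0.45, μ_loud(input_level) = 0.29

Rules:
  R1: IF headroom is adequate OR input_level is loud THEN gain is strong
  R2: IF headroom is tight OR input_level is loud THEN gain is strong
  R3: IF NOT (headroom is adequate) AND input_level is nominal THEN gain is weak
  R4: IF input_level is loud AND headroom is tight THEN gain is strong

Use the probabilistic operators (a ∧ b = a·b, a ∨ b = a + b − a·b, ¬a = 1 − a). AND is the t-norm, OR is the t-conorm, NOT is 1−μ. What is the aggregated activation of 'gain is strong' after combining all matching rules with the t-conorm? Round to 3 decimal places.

0.633

R1: adequate=0.19, loud=0.29; OR[a + b − a·b] → w = 0.4249
R2: tight=0.08, loud=0.29; OR[a + b − a·b] → w = 0.3468
R3: ¬adequate=1−0.19=0.81, nominal=0.89; AND[a·b] → w = 0.7209
R4: loud=0.29, tight=0.08; AND[a·b] → w = 0.0232
Rules with consequent 'strong': {R1, R2, R4} → strengths 0.4249, 0.3468, 0.0232
Aggregate via t-conorm [a + b − a·b]: 0.6331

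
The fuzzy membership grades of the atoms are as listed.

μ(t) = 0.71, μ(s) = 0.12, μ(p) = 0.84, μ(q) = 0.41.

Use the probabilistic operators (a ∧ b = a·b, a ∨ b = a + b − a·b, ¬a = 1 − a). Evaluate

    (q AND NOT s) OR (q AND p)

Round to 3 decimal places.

NOT s = 1 − 0.1200 = 0.8800
q AND NOT s = a·b on (0.4100, 0.8800) = 0.3608
q AND p = a·b on (0.4100, 0.8400) = 0.3444
(q AND NOT s) OR (q AND p) = a + b − a·b on (0.3608, 0.3444) = 0.5809

0.581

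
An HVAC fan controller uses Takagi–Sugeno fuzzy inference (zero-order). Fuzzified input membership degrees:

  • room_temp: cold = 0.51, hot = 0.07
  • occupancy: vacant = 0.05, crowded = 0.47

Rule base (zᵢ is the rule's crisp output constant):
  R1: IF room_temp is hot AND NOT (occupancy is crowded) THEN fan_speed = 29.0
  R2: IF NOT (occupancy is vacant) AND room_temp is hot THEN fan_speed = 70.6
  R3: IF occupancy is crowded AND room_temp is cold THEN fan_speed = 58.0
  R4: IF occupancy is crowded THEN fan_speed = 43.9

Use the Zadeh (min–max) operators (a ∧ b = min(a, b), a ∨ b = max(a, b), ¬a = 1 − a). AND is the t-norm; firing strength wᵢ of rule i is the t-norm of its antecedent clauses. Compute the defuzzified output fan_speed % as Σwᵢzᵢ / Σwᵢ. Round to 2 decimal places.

50.80

R1 (z=29.0): hot=0.07, ¬crowded=1−0.47=0.53; AND[min(a, b)] → w = 0.07
R2 (z=70.6): ¬vacant=1−0.05=0.95, hot=0.07; AND[min(a, b)] → w = 0.07
R3 (z=58.0): crowded=0.47, cold=0.51; AND[min(a, b)] → w = 0.47
R4 (z=43.9): crowded=0.47 → w = 0.47
Weighted average = (0.07·29.0 + 0.07·70.6 + 0.47·58.0 + 0.47·43.9) / (0.07 + 0.07 + 0.47 + 0.47)
  = 54.8650 / 1.0800 = 50.80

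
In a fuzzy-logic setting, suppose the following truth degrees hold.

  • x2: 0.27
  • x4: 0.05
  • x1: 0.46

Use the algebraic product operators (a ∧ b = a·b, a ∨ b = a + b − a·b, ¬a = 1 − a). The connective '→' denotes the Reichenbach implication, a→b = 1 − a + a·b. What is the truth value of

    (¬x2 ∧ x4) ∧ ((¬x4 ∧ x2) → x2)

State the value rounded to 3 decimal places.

¬x2 = 1 − 0.2700 = 0.7300
¬x2 ∧ x4 = a·b on (0.7300, 0.0500) = 0.0365
¬x4 = 1 − 0.0500 = 0.9500
¬x4 ∧ x2 = a·b on (0.9500, 0.2700) = 0.2565
(¬x4 ∧ x2) → x2  [Reichenbach: 1 − a + a·b] with a=0.2565, b=0.2700 → 0.8128
(¬x2 ∧ x4) ∧ ((¬x4 ∧ x2) → x2) = a·b on (0.0365, 0.8128) = 0.0297

0.030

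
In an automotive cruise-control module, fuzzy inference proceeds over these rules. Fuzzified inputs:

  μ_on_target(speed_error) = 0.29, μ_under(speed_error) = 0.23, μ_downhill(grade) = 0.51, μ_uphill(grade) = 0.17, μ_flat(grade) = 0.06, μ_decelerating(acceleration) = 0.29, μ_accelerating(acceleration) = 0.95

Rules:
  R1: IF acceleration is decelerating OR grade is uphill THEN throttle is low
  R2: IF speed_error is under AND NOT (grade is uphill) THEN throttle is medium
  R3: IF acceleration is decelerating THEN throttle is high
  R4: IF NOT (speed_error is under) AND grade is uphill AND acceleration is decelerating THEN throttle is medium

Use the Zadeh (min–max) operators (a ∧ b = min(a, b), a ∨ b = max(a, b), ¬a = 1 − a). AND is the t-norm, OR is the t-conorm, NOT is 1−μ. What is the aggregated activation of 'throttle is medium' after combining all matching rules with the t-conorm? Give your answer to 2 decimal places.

0.23

R1: decelerating=0.29, uphill=0.17; OR[max(a, b)] → w = 0.29
R2: under=0.23, ¬uphill=1−0.17=0.83; AND[min(a, b)] → w = 0.23
R3: decelerating=0.29 → w = 0.29
R4: ¬under=1−0.23=0.77, uphill=0.17, decelerating=0.29; AND[min(a, b)] → w = 0.17
Rules with consequent 'medium': {R2, R4} → strengths 0.23, 0.17
Aggregate via t-conorm [max(a, b)]: 0.23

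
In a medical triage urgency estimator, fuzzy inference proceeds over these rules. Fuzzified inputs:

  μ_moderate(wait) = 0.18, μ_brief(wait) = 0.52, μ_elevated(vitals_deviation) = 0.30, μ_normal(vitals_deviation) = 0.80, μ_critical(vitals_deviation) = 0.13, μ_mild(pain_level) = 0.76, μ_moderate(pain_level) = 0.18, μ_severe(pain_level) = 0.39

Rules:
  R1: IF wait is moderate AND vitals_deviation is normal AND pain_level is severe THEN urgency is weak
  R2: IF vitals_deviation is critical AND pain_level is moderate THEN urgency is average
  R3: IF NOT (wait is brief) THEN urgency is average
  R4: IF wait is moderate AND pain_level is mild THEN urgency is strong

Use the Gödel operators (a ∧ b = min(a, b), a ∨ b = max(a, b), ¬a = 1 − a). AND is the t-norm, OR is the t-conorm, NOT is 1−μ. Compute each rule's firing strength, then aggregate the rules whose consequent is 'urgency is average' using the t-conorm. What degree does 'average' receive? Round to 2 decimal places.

0.48

R1: moderate=0.18, normal=0.80, severe=0.39; AND[min(a, b)] → w = 0.18
R2: critical=0.13, moderate=0.18; AND[min(a, b)] → w = 0.13
R3: ¬brief=1−0.52=0.48 → w = 0.48
R4: moderate=0.18, mild=0.76; AND[min(a, b)] → w = 0.18
Rules with consequent 'average': {R2, R3} → strengths 0.13, 0.48
Aggregate via t-conorm [max(a, b)]: 0.48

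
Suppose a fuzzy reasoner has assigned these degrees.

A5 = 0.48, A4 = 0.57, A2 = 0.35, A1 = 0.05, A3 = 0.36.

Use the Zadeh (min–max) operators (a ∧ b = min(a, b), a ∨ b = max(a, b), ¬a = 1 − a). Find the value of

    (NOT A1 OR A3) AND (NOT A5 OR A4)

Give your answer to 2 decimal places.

NOT A1 = 1 − 0.05 = 0.95
NOT A1 OR A3 = max(a, b) on (0.95, 0.36) = 0.95
NOT A5 = 1 − 0.48 = 0.52
NOT A5 OR A4 = max(a, b) on (0.52, 0.57) = 0.57
(NOT A1 OR A3) AND (NOT A5 OR A4) = min(a, b) on (0.95, 0.57) = 0.57

0.57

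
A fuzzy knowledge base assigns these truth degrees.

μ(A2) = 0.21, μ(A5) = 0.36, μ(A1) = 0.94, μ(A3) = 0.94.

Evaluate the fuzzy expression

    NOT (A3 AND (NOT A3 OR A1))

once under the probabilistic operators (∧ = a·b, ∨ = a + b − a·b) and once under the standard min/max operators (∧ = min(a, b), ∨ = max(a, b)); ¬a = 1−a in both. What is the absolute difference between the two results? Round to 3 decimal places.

0.053

Under probabilistic:
  NOT A3 = 1 − 0.9400 = 0.0600
  NOT A3 OR A1 = a + b − a·b on (0.0600, 0.9400) = 0.9436
  A3 AND (NOT A3 OR A1) = a·b on (0.9400, 0.9436) = 0.8870
  NOT (A3 AND (NOT A3 OR A1)) = 1 − 0.8870 = 0.1130
  → value = 0.1130
Under standard min/max:
  NOT A3 = 1 − 0.94 = 0.06
  NOT A3 OR A1 = max(a, b) on (0.06, 0.94) = 0.94
  A3 AND (NOT A3 OR A1) = min(a, b) on (0.94, 0.94) = 0.94
  NOT (A3 AND (NOT A3 OR A1)) = 1 − 0.94 = 0.06
  → value = 0.0600
|0.1130 − 0.0600| = 0.053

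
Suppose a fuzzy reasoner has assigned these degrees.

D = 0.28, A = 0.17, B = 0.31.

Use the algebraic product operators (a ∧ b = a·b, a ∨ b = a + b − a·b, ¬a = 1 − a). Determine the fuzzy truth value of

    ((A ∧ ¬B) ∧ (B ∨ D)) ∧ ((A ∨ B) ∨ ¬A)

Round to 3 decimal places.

0.053

¬B = 1 − 0.3100 = 0.6900
A ∧ ¬B = a·b on (0.1700, 0.6900) = 0.1173
B ∨ D = a + b − a·b on (0.3100, 0.2800) = 0.5032
(A ∧ ¬B) ∧ (B ∨ D) = a·b on (0.1173, 0.5032) = 0.0590
A ∨ B = a + b − a·b on (0.1700, 0.3100) = 0.4273
¬A = 1 − 0.1700 = 0.8300
(A ∨ B) ∨ ¬A = a + b − a·b on (0.4273, 0.8300) = 0.9026
((A ∧ ¬B) ∧ (B ∨ D)) ∧ ((A ∨ B) ∨ ¬A) = a·b on (0.0590, 0.9026) = 0.0533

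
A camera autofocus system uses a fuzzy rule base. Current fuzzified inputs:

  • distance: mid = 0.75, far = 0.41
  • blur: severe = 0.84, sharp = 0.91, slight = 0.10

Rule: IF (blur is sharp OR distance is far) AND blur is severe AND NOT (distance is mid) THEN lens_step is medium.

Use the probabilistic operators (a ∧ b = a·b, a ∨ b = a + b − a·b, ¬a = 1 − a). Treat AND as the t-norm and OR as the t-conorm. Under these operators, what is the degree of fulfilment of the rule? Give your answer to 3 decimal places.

firing strength: (sharp=0.91 OR far=0.41) = 0.9469; AND[a·b] with severe=0.84, ¬mid=1−0.75=0.25 → w = 0.1988

0.199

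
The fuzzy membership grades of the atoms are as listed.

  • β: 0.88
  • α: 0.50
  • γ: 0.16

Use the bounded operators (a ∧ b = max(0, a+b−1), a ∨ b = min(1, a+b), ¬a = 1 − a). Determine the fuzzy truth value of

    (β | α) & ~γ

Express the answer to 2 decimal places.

0.84

β | α = min(1, a+b) on (0.88, 0.50) = 1.00
~γ = 1 − 0.16 = 0.84
(β | α) & ~γ = max(0, a+b−1) on (1.00, 0.84) = 0.84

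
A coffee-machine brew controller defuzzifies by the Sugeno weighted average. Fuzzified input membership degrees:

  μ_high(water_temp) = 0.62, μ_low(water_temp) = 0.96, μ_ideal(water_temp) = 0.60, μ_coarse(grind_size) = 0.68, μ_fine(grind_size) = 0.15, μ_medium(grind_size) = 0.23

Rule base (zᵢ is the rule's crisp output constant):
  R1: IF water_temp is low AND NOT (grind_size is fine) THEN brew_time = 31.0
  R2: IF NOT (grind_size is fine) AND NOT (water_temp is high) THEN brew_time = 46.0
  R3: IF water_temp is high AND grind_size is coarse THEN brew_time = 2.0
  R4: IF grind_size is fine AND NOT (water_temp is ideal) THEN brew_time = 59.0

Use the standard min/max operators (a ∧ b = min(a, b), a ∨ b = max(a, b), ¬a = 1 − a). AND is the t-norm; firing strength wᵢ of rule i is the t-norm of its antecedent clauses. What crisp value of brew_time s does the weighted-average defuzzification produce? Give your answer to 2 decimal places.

R1 (z=31.0): low=0.96, ¬fine=1−0.15=0.85; AND[min(a, b)] → w = 0.85
R2 (z=46.0): ¬fine=1−0.15=0.85, ¬high=1−0.62=0.38; AND[min(a, b)] → w = 0.38
R3 (z=2.0): high=0.62, coarse=0.68; AND[min(a, b)] → w = 0.62
R4 (z=59.0): fine=0.15, ¬ideal=1−0.60=0.40; AND[min(a, b)] → w = 0.15
Weighted average = (0.85·31.0 + 0.38·46.0 + 0.62·2.0 + 0.15·59.0) / (0.85 + 0.38 + 0.62 + 0.15)
  = 53.9200 / 2.0000 = 26.96

26.96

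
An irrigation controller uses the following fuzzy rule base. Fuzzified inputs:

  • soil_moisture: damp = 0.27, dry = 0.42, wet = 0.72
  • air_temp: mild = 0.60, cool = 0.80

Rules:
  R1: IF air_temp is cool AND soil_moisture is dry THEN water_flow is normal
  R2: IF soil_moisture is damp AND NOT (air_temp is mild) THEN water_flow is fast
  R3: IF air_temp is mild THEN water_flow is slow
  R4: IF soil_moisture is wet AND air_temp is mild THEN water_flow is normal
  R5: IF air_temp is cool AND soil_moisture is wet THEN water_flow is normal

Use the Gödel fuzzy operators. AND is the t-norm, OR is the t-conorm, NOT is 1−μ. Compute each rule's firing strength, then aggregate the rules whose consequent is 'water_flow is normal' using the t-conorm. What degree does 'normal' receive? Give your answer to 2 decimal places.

R1: cool=0.80, dry=0.42; AND[min(a, b)] → w = 0.42
R2: damp=0.27, ¬mild=1−0.60=0.40; AND[min(a, b)] → w = 0.27
R3: mild=0.60 → w = 0.60
R4: wet=0.72, mild=0.60; AND[min(a, b)] → w = 0.60
R5: cool=0.80, wet=0.72; AND[min(a, b)] → w = 0.72
Rules with consequent 'normal': {R1, R4, R5} → strengths 0.42, 0.60, 0.72
Aggregate via t-conorm [max(a, b)]: 0.72

0.72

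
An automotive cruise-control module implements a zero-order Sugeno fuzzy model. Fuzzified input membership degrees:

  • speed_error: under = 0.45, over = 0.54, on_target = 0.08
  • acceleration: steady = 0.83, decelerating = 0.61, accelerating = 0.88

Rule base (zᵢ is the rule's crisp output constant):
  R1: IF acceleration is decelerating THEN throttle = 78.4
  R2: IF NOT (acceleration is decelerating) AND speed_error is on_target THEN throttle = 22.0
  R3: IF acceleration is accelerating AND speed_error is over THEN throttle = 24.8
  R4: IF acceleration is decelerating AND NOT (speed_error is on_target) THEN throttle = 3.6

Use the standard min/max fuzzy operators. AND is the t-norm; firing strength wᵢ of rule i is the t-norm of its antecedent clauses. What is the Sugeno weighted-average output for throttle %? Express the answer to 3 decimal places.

35.420

R1 (z=78.4): decelerating=0.61 → w = 0.61
R2 (z=22.0): ¬decelerating=1−0.61=0.39, on_target=0.08; AND[min(a, b)] → w = 0.08
R3 (z=24.8): accelerating=0.88, over=0.54; AND[min(a, b)] → w = 0.54
R4 (z=3.6): decelerating=0.61, ¬on_target=1−0.08=0.92; AND[min(a, b)] → w = 0.61
Weighted average = (0.61·78.4 + 0.08·22.0 + 0.54·24.8 + 0.61·3.6) / (0.61 + 0.08 + 0.54 + 0.61)
  = 65.1720 / 1.8400 = 35.420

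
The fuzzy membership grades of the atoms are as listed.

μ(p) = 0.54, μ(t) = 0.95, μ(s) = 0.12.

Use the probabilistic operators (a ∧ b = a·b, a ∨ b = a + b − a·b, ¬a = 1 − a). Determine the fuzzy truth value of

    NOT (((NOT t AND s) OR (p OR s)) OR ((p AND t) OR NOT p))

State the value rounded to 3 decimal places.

0.106

NOT t = 1 − 0.9500 = 0.0500
NOT t AND s = a·b on (0.0500, 0.1200) = 0.0060
p OR s = a + b − a·b on (0.5400, 0.1200) = 0.5952
(NOT t AND s) OR (p OR s) = a + b − a·b on (0.0060, 0.5952) = 0.5976
p AND t = a·b on (0.5400, 0.9500) = 0.5130
NOT p = 1 − 0.5400 = 0.4600
(p AND t) OR NOT p = a + b − a·b on (0.5130, 0.4600) = 0.7370
((NOT t AND s) OR (p OR s)) OR ((p AND t) OR NOT p) = a + b − a·b on (0.5976, 0.7370) = 0.8942
NOT (((NOT t AND s) OR (p OR s)) OR ((p AND t) OR NOT p)) = 1 − 0.8942 = 0.1058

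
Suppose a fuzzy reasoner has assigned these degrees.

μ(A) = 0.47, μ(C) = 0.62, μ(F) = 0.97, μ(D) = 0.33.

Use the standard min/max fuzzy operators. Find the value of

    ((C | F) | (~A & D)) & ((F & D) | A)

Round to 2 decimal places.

C | F = max(a, b) on (0.62, 0.97) = 0.97
~A = 1 − 0.47 = 0.53
~A & D = min(a, b) on (0.53, 0.33) = 0.33
(C | F) | (~A & D) = max(a, b) on (0.97, 0.33) = 0.97
F & D = min(a, b) on (0.97, 0.33) = 0.33
(F & D) | A = max(a, b) on (0.33, 0.47) = 0.47
((C | F) | (~A & D)) & ((F & D) | A) = min(a, b) on (0.97, 0.47) = 0.47

0.47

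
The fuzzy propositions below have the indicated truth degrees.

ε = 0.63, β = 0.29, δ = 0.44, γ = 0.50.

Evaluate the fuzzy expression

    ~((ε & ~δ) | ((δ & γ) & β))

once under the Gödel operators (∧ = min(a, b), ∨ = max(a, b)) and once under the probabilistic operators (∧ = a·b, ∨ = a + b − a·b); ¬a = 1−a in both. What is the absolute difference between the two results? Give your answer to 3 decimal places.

0.166

Under Gödel:
  ~δ = 1 − 0.44 = 0.56
  ε & ~δ = min(a, b) on (0.63, 0.56) = 0.56
  δ & γ = min(a, b) on (0.44, 0.50) = 0.44
  (δ & γ) & β = min(a, b) on (0.44, 0.29) = 0.29
  (ε & ~δ) | ((δ & γ) & β) = max(a, b) on (0.56, 0.29) = 0.56
  ~((ε & ~δ) | ((δ & γ) & β)) = 1 − 0.56 = 0.44
  → value = 0.4400
Under probabilistic:
  ~δ = 1 − 0.4400 = 0.5600
  ε & ~δ = a·b on (0.6300, 0.5600) = 0.3528
  δ & γ = a·b on (0.4400, 0.5000) = 0.2200
  (δ & γ) & β = a·b on (0.2200, 0.2900) = 0.0638
  (ε & ~δ) | ((δ & γ) & β) = a + b − a·b on (0.3528, 0.0638) = 0.3941
  ~((ε & ~δ) | ((δ & γ) & β)) = 1 − 0.3941 = 0.6059
  → value = 0.6059
|0.4400 − 0.6059| = 0.166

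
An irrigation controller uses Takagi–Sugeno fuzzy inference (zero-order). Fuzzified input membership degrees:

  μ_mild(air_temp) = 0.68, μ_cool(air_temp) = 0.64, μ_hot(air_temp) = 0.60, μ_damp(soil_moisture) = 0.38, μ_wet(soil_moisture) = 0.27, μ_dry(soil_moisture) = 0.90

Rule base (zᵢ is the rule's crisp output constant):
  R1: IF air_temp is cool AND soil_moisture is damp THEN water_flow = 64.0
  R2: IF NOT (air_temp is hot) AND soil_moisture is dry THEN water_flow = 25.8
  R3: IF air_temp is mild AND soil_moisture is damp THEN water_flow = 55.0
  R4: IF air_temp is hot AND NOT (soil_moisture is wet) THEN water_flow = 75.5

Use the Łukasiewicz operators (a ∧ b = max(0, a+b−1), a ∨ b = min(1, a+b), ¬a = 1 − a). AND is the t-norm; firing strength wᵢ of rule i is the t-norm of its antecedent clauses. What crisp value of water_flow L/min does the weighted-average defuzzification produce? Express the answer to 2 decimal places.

R1 (z=64.0): cool=0.64, damp=0.38; AND[max(0, a+b−1)] → w = 0.02
R2 (z=25.8): ¬hot=1−0.60=0.40, dry=0.90; AND[max(0, a+b−1)] → w = 0.30
R3 (z=55.0): mild=0.68, damp=0.38; AND[max(0, a+b−1)] → w = 0.06
R4 (z=75.5): hot=0.60, ¬wet=1−0.27=0.73; AND[max(0, a+b−1)] → w = 0.33
Weighted average = (0.02·64.0 + 0.30·25.8 + 0.06·55.0 + 0.33·75.5) / (0.02 + 0.30 + 0.06 + 0.33)
  = 37.2350 / 0.7100 = 52.44

52.44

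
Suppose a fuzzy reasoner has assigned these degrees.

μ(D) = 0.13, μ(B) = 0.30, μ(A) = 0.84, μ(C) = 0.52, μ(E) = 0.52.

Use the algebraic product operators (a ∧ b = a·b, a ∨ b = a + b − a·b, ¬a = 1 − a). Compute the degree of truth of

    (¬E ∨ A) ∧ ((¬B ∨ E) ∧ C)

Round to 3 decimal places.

0.408

¬E = 1 − 0.5200 = 0.4800
¬E ∨ A = a + b − a·b on (0.4800, 0.8400) = 0.9168
¬B = 1 − 0.3000 = 0.7000
¬B ∨ E = a + b − a·b on (0.7000, 0.5200) = 0.8560
(¬B ∨ E) ∧ C = a·b on (0.8560, 0.5200) = 0.4451
(¬E ∨ A) ∧ ((¬B ∨ E) ∧ C) = a·b on (0.9168, 0.4451) = 0.4081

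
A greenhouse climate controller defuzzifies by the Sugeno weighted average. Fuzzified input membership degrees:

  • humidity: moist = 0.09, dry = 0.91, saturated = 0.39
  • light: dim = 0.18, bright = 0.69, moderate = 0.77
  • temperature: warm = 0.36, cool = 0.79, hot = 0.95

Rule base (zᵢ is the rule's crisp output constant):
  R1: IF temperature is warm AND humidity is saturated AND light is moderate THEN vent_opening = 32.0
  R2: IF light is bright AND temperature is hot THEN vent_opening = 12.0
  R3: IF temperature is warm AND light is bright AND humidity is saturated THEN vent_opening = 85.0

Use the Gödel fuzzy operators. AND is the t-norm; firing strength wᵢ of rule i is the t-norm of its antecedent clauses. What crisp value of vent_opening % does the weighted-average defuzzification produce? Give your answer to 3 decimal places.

R1 (z=32.0): warm=0.36, saturated=0.39, moderate=0.77; AND[min(a, b)] → w = 0.36
R2 (z=12.0): bright=0.69, hot=0.95; AND[min(a, b)] → w = 0.69
R3 (z=85.0): warm=0.36, bright=0.69, saturated=0.39; AND[min(a, b)] → w = 0.36
Weighted average = (0.36·32.0 + 0.69·12.0 + 0.36·85.0) / (0.36 + 0.69 + 0.36)
  = 50.4000 / 1.4100 = 35.745

35.745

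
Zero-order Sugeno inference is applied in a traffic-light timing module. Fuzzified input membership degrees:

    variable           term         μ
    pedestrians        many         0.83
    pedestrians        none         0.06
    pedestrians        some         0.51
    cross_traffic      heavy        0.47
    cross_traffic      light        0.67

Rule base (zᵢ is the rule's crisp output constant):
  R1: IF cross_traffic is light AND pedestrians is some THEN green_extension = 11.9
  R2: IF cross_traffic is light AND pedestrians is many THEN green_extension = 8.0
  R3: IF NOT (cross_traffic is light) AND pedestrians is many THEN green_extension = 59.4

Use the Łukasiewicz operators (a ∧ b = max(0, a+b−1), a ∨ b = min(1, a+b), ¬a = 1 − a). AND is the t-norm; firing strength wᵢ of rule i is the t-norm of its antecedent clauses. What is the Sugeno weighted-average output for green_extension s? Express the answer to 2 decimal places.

18.63

R1 (z=11.9): light=0.67, some=0.51; AND[max(0, a+b−1)] → w = 0.18
R2 (z=8.0): light=0.67, many=0.83; AND[max(0, a+b−1)] → w = 0.50
R3 (z=59.4): ¬light=1−0.67=0.33, many=0.83; AND[max(0, a+b−1)] → w = 0.16
Weighted average = (0.18·11.9 + 0.50·8.0 + 0.16·59.4) / (0.18 + 0.50 + 0.16)
  = 15.6460 / 0.8400 = 18.63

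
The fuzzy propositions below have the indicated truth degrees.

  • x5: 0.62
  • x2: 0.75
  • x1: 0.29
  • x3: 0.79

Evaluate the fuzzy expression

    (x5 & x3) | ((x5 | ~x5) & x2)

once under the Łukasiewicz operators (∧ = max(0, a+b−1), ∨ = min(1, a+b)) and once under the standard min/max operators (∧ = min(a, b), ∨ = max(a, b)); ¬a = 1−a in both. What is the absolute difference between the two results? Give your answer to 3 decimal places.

Under Łukasiewicz:
  x5 & x3 = max(0, a+b−1) on (0.62, 0.79) = 0.41
  ~x5 = 1 − 0.62 = 0.38
  x5 | ~x5 = min(1, a+b) on (0.62, 0.38) = 1.00
  (x5 | ~x5) & x2 = max(0, a+b−1) on (1.00, 0.75) = 0.75
  (x5 & x3) | ((x5 | ~x5) & x2) = min(1, a+b) on (0.41, 0.75) = 1.00
  → value = 1.0000
Under standard min/max:
  x5 & x3 = min(a, b) on (0.62, 0.79) = 0.62
  ~x5 = 1 − 0.62 = 0.38
  x5 | ~x5 = max(a, b) on (0.62, 0.38) = 0.62
  (x5 | ~x5) & x2 = min(a, b) on (0.62, 0.75) = 0.62
  (x5 & x3) | ((x5 | ~x5) & x2) = max(a, b) on (0.62, 0.62) = 0.62
  → value = 0.6200
|1.0000 − 0.6200| = 0.380

0.380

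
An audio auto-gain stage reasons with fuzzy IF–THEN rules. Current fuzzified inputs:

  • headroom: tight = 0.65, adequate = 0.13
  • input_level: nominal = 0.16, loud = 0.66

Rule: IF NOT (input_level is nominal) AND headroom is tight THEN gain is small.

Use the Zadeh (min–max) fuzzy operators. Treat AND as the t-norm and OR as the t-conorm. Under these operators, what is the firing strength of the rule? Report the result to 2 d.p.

firing strength: ¬nominal=1−0.16=0.84, tight=0.65; AND[min(a, b)] → w = 0.65

0.65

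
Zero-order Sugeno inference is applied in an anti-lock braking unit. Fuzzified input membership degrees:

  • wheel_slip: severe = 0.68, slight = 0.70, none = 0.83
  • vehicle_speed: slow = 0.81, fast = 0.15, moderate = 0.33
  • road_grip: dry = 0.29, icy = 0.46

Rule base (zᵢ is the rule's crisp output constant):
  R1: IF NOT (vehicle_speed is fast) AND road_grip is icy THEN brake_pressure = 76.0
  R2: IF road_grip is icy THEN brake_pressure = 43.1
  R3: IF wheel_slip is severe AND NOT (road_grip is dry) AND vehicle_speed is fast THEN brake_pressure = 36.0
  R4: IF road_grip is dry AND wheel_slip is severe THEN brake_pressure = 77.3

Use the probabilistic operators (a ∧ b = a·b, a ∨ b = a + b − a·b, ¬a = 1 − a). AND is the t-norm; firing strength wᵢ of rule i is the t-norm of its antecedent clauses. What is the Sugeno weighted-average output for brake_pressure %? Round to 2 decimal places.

60.14

R1 (z=76.0): ¬fast=1−0.15=0.85, icy=0.46; AND[a·b] → w = 0.3910
R2 (z=43.1): icy=0.46 → w = 0.4600
R3 (z=36.0): severe=0.68, ¬dry=1−0.29=0.71, fast=0.15; AND[a·b] → w = 0.0724
R4 (z=77.3): dry=0.29, severe=0.68; AND[a·b] → w = 0.1972
Weighted average = (0.3910·76.0 + 0.4600·43.1 + 0.0724·36.0 + 0.1972·77.3) / (0.3910 + 0.4600 + 0.0724 + 0.1972)
  = 67.3927 / 1.1206 = 60.14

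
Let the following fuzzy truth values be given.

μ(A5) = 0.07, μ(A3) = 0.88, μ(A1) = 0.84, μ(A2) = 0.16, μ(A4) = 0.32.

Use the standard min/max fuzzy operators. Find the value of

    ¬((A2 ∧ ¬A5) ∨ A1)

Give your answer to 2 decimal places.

0.16

¬A5 = 1 − 0.07 = 0.93
A2 ∧ ¬A5 = min(a, b) on (0.16, 0.93) = 0.16
(A2 ∧ ¬A5) ∨ A1 = max(a, b) on (0.16, 0.84) = 0.84
¬((A2 ∧ ¬A5) ∨ A1) = 1 − 0.84 = 0.16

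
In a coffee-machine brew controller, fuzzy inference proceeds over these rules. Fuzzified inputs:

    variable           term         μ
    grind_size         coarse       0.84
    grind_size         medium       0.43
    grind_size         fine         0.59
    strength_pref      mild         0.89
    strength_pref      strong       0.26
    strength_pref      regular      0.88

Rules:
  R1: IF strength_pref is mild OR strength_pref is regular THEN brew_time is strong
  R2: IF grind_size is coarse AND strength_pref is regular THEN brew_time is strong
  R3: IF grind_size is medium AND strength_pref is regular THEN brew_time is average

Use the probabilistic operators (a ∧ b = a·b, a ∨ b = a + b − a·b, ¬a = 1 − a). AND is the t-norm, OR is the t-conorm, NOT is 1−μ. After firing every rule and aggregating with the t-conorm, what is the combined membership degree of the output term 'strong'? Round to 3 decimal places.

R1: mild=0.89, regular=0.88; OR[a + b − a·b] → w = 0.9868
R2: coarse=0.84, regular=0.88; AND[a·b] → w = 0.7392
R3: medium=0.43, regular=0.88; AND[a·b] → w = 0.3784
Rules with consequent 'strong': {R1, R2} → strengths 0.9868, 0.7392
Aggregate via t-conorm [a + b − a·b]: 0.9966

0.997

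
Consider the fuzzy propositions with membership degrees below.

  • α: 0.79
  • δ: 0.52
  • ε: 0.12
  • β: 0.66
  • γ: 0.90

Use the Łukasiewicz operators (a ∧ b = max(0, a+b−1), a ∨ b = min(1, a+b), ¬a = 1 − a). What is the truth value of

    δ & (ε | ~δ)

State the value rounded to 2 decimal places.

0.12

~δ = 1 − 0.52 = 0.48
ε | ~δ = min(1, a+b) on (0.12, 0.48) = 0.60
δ & (ε | ~δ) = max(0, a+b−1) on (0.52, 0.60) = 0.12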